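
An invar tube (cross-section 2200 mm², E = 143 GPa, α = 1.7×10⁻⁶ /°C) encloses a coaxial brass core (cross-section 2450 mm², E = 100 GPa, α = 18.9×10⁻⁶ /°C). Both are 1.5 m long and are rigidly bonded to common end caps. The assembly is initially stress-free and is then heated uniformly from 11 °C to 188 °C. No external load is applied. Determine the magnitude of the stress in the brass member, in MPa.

σ ≈ 171 MPa (compressive)

The brass has the larger α, so on heating it would change length more than the invar if both were free. The rigid plates force a common final length, so the brass is put into compression and the invar into tension, with equal and opposite forces P (no external load).
Setting the final lengths equal and cancelling L: (α₁ − α₂)ΔT = P/(A₁E₁) + P/(A₂E₂).
|α₁ − α₂|·ΔT = 17.2×10⁻⁶ × 177 = 0.003044.
1/(A₁E₁) + 1/(A₂E₂) = 1/(2200×143×10³) + 1/(2450×100×10³) = 7.26×10⁻⁹ N⁻¹.
So P = 0.003044 / 7.26×10⁻⁹ = 419.3 kN.
σ_{brass} = P/A₂ = 419300/2450 = 171.2 MPa, compressive.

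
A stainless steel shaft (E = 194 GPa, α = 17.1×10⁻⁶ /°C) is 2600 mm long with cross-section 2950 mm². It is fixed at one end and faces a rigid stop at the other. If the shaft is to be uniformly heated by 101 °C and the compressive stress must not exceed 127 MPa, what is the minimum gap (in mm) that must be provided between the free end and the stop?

Free expansion if unrestrained: δ_free = αΔT L = 17.1×10⁻⁶ × 101 × 2600 = 4.49 mm.
A stress of 127 MPa corresponds to the wall pushing the shaft back by σL/E = 127×2600/(194×10³) = 1.702 mm.
So the gap has to take up the difference, g_min = δ_free − σL/E = 4.49 − 1.702 = 2.788 mm.

g ≈ 2.79 mm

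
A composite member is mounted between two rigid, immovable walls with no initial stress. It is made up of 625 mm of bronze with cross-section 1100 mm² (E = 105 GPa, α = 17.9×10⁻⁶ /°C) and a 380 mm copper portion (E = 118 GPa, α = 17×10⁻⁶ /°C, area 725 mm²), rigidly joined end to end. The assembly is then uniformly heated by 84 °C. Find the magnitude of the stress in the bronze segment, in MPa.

If the supports were absent, the total length change would be Σ αᵢΔT Lᵢ = 17.9×10⁻⁶×84×625 + 17×10⁻⁶×84×380 = 1.482 mm.
The rigid supports impose zero overall length change; the single axial force P common to all segments must satisfy P Σ Lᵢ/(AᵢEᵢ) = δ_free.
Σ Lᵢ/(AᵢEᵢ) = 625/(1100×105×10³) + 380/(725×118×10³) = 9.853×10⁻⁶ mm/N.
So P = 1.482 / 9.853×10⁻⁶ = 150.4 kN, compressive.
σ_{bronze} = P / A = 150400 / 1100 = 136.8 MPa.

σ ≈ 137 MPa (compressive)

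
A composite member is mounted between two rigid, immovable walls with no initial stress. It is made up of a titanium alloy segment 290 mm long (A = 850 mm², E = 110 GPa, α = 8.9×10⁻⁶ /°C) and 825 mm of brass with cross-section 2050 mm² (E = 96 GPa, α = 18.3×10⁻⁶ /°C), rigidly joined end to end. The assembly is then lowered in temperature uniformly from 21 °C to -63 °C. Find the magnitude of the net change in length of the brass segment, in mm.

|ΔL| ≈ 0.415 mm

If the supports were absent, the total length change would be Σ αᵢΔT Lᵢ = 8.9×10⁻⁶×84×290 + 18.3×10⁻⁶×84×825 = 1.485 mm.
Since the ends are fixed, an axial force P builds up, equal in every segment, with P · Σ Lᵢ/(AᵢEᵢ) = δ_free.
The series flexibility is Σ Lᵢ/(AᵢEᵢ) = 290/(850×110×10³) + 825/(2050×96×10³) = 7.294×10⁻⁶ mm/N.
P = 1.485 / 7.294×10⁻⁶ = 203600 N = 203.6 kN, tensile.
For the brass segment, free thermal change = 18.3×10⁻⁶×84×825 = 1.268 mm and elastic change from P = 203600×825/(2050×96×10³) = 0.8535 mm; these oppose, so the net change is 0.415 mm (segment shortens).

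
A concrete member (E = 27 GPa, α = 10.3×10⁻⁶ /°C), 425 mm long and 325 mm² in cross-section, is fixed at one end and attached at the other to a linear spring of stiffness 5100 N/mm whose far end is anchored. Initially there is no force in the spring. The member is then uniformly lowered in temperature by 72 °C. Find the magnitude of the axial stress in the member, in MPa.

If the spring were absent the member would shorten by αΔT L = 10.3×10⁻⁶ × 72 × 425 = 0.3152 mm.
Let P be the tensile force in the spring. The member extends elastically by PL/(AE) and the spring stretches by P/k; together these equal δ_free.
So P = δ_free / [L/(AE) + 1/k] = 0.3152 / [ 425/(325×27×10³) + 1/(5100) ].
P = 0.3152 / 0.0002445 = 1289 N.
σ = P/A = 1289/325 = 3.966 MPa.

σ ≈ 3.97 MPa (tensile)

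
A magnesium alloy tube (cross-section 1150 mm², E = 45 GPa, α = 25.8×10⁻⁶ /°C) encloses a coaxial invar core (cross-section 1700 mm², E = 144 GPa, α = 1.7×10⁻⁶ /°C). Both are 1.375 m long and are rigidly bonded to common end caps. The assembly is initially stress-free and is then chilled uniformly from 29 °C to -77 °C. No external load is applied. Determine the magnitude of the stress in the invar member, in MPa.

σ ≈ 64.2 MPa (compressive)

Equilibrium of a rigid end plate with no external load gives equal and opposite internal forces ±P in the two members. Since α_{magnesium alloy} > α_{invar}, cooling drives the magnesium alloy into tension and the invar into compression.
Setting the final lengths equal and cancelling L: (α₁ − α₂)ΔT = P/(A₁E₁) + P/(A₂E₂).
|α₁ − α₂|·ΔT = 24.1×10⁻⁶ × 106 = 0.002555.
1/(A₁E₁) + 1/(A₂E₂) = 1/(1150×45×10³) + 1/(1700×144×10³) = 2.341×10⁻⁸ N⁻¹.
So P = 0.002555 / 2.341×10⁻⁸ = 109.1 kN.
σ_{invar} = P/A₂ = 109100/1700 = 64.19 MPa, compressive.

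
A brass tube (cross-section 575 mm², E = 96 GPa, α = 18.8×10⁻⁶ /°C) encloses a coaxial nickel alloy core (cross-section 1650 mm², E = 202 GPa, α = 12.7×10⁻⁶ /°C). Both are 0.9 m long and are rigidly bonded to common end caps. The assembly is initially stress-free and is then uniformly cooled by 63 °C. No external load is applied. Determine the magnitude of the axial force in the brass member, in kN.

P ≈ 18.2 kN (tensile in the brass)

The brass has the larger α, so on cooling it would change length more than the nickel alloy if both were free. The rigid plates force a common final length, so the brass is put into tension and the nickel alloy into compression, with equal and opposite forces P (no external load).
Equating the net (thermal + elastic) strains gives |α₁ − α₂|·ΔT = P·[1/(A₁E₁) + 1/(A₂E₂)].
|α₁ − α₂|·ΔT = 6.1×10⁻⁶ × 63 = 0.0003843.
1/(A₁E₁) + 1/(A₂E₂) = 1/(575×96×10³) + 1/(1650×202×10³) = 2.112×10⁻⁸ N⁻¹.
P = 0.0003843 / 2.112×10⁻⁸ = 18200 N = 18.2 kN.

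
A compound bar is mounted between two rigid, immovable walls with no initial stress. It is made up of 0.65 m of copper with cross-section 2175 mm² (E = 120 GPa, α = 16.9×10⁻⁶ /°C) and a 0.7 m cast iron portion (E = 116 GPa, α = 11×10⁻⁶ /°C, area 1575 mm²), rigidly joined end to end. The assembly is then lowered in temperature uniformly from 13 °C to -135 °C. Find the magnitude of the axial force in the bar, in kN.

P ≈ 437 kN (tensile)

Free thermal contraction of the whole bar: Σ αᵢΔT Lᵢ = 16.9×10⁻⁶×148×650 + 11×10⁻⁶×148×700 = 2.765 mm.
The rigid supports impose zero overall length change; the single axial force P common to all segments must satisfy P Σ Lᵢ/(AᵢEᵢ) = δ_free.
The series flexibility is Σ Lᵢ/(AᵢEᵢ) = 650/(2175×120×10³) + 700/(1575×116×10³) = 6.322×10⁻⁶ mm/N.
So P = 2.765 / 6.322×10⁻⁶ = 437.4 kN, tensile.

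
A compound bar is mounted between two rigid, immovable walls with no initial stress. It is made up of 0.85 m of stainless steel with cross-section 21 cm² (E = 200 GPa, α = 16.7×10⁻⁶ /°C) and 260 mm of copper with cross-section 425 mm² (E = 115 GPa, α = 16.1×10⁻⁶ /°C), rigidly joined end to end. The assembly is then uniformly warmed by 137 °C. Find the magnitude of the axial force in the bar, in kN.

With the walls removed the bar would change length by δ_free = Σ αᵢΔT Lᵢ = 16.7×10⁻⁶×137×850 + 16.1×10⁻⁶×137×260 = 2.518 mm.
Since the ends are fixed, an axial force P builds up, equal in every segment, with P · Σ Lᵢ/(AᵢEᵢ) = δ_free.
The series flexibility is Σ Lᵢ/(AᵢEᵢ) = 850/(2100×200×10³) + 260/(425×115×10³) = 7.344×10⁻⁶ mm/N.
Hence P = δ_free / Σ(L/AE) = 2.518/7.344×10⁻⁶ = 342.9 kN (compressive).

P ≈ 343 kN (compressive)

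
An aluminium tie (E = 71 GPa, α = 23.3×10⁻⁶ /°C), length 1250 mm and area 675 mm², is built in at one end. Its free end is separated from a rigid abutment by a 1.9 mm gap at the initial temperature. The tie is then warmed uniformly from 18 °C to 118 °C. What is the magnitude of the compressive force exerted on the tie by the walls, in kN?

P ≈ 38.8 kN

Unrestrained expansion: δ_free = αΔT L = 23.3×10⁻⁶ × 100 × 1250 = 2.913 mm.
This exceeds the 1.9 mm gap, so the wall pushes back. The portion of expansion that must be recovered elastically is δ_free − gap = 2.913 − 1.9 = 1.013 mm.
That suppressed elongation corresponds to σ = E·Δ/L = 71×10³ × 1.013/1250 = 57.51 MPa.
P = σA = 57.51 × 675 = 38.82 kN.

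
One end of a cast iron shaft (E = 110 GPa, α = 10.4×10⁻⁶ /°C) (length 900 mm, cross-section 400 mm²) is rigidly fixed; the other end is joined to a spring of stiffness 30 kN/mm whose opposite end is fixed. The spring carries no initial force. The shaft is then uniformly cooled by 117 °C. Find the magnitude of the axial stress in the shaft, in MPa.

σ ≈ 50.9 MPa (tensile)

If the spring were absent the shaft would shorten by αΔT L = 10.4×10⁻⁶ × 117 × 900 = 1.095 mm.
With a force P in the spring, the elastic change of the shaft is PL/(AE) and that of the spring is P/k; compatibility requires their sum to equal δ_free.
So P = δ_free / [L/(AE) + 1/k] = 1.095 / [ 900/(400×110×10³) + 1/(30×10³) ].
P = 1.095 / 5.379×10⁻⁵ = 20360 N.
σ = P/A = 20360/400 = 50.9 MPa.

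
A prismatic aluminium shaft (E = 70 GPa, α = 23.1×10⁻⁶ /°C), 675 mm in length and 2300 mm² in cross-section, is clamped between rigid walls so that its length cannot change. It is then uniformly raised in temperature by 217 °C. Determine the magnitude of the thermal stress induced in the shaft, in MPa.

σ ≈ 351 MPa (compressive)

Because both ends are immovable the net strain is zero, and the suppressed thermal strain is αΔT = 23.1×10⁻⁶ × 217 = 5012.7×10⁻⁶.
Hence σ = E·αΔT = 70×10³ × 5012.7×10⁻⁶ = 350.9 MPa, compressive.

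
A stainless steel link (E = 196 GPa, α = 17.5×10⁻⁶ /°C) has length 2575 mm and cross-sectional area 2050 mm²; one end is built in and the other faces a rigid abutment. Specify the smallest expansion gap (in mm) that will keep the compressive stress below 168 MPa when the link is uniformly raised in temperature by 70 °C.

With no wall the link would lengthen by αΔT L = 17.5×10⁻⁶ × 70 × 2575 = 3.154 mm.
A stress of 168 MPa corresponds to the wall pushing the link back by σL/E = 168×2575/(196×10³) = 2.207 mm.
The gap must absorb the remainder: g_min = 3.154 − 2.207 = 0.9472 mm.

g ≈ 0.947 mm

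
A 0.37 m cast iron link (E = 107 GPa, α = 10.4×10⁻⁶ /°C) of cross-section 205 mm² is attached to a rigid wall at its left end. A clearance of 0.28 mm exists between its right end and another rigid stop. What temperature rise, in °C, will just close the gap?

Contact occurs when the free expansion equals the gap: αΔT L = 0.28 mm.
So ΔT = g/(αL) = 0.28/(10.4×10⁻⁶ × 370) = 72.77 °C.

ΔT ≈ 72.8 °C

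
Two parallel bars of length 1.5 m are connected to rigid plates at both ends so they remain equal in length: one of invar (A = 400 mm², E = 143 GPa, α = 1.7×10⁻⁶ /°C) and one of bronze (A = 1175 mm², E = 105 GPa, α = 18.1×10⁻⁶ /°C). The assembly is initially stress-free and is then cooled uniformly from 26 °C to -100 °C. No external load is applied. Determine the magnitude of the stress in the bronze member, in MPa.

σ ≈ 68.7 MPa (tensile)

The bronze has the larger α, so on cooling it would change length more than the invar if both were free. The rigid plates force a common final length, so the bronze is put into tension and the invar into compression, with equal and opposite forces P (no external load).
Setting the final lengths equal and cancelling L: (α₁ − α₂)ΔT = P/(A₁E₁) + P/(A₂E₂).
|α₁ − α₂|·ΔT = 16.4×10⁻⁶ × 126 = 0.002066.
1/(A₁E₁) + 1/(A₂E₂) = 1/(400×143×10³) + 1/(1175×105×10³) = 2.559×10⁻⁸ N⁻¹.
P = 0.002066 / 2.559×10⁻⁸ = 80760 N = 80.76 kN.
σ_{bronze} = P/A₂ = 80760/1175 = 68.73 MPa, tensile.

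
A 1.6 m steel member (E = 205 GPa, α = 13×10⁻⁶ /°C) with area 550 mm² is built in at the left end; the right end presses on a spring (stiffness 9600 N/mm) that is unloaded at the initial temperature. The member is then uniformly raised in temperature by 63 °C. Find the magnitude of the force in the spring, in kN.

If the spring were absent the member would lengthen by αΔT L = 13×10⁻⁶ × 63 × 1600 = 1.31 mm.
Let P be the compressive force at the spring. The member shortens elastically by PL/(AE) and the spring compresses by P/k; together these equal δ_free.
So P = δ_free / [L/(AE) + 1/k] = 1.31 / [ 1600/(550×205×10³) + 1/(9600) ].
P = 1.31 / 0.0001184 = 11070 N.

P ≈ 11.1 kN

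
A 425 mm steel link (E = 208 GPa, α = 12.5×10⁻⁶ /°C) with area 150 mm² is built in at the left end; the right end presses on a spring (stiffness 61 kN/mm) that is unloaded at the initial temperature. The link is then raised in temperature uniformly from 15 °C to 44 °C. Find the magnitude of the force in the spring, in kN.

P ≈ 5.13 kN

If the spring were absent the link would lengthen by αΔT L = 12.5×10⁻⁶ × 29 × 425 = 0.1541 mm.
Let P be the compressive force at the spring. The link shortens elastically by PL/(AE) and the spring compresses by P/k; together these equal δ_free.
So P = δ_free / [L/(AE) + 1/k] = 0.1541 / [ 425/(150×208×10³) + 1/(61×10³) ].
P = 0.1541 / 3.002×10⁻⁵ = 5133 N.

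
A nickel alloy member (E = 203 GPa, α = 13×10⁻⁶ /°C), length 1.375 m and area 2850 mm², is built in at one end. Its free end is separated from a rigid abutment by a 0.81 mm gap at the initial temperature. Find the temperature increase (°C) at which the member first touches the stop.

Contact occurs when the free expansion equals the gap: αΔT L = 0.81 mm.
ΔT = 0.81 / (13×10⁻⁶ × 1375) = 45.31 °C.

ΔT ≈ 45.3 °C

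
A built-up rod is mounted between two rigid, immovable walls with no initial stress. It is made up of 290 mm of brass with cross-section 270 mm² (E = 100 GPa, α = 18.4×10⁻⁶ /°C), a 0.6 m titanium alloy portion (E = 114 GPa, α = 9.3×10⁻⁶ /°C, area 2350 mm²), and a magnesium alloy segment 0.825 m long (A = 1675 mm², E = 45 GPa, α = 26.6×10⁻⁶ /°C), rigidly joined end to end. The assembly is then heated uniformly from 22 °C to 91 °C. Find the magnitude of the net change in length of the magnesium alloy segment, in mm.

With the walls removed the bar would change length by δ_free = Σ αᵢΔT Lᵢ = 18.4×10⁻⁶×69×290 + 9.3×10⁻⁶×69×600 + 26.6×10⁻⁶×69×825 = 2.267 mm.
The rigid supports impose zero overall length change; the single axial force P common to all segments must satisfy P Σ Lᵢ/(AᵢEᵢ) = δ_free.
Σ Lᵢ/(AᵢEᵢ) = 290/(270×100×10³) + 600/(2350×114×10³) + 825/(1675×45×10³) = 2.393×10⁻⁵ mm/N.
P = 2.267 / 2.393×10⁻⁵ = 94770 N = 94.77 kN, compressive.
For the magnesium alloy segment, free thermal change = 26.6×10⁻⁶×69×825 = 1.514 mm and elastic change from P = 94770×825/(1675×45×10³) = 1.037 mm; these oppose, so the net change is 0.477 mm (segment lengthens).

|ΔL| ≈ 0.477 mm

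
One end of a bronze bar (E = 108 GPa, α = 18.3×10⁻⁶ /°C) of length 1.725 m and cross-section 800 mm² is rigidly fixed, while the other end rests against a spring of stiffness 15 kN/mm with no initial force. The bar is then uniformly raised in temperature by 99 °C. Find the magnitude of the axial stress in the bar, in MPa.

The unrestrained thermal change is αΔT L = 18.3×10⁻⁶ × 99 × 1725 = 3.125 mm.
With a force P in the spring, the elastic change of the bar is PL/(AE) and that of the spring is P/k; compatibility requires their sum to equal δ_free.
P [ L/(AE) + 1/k ] = δ_free → P [ 1725/(800×108×10³) + 1/(15×10³) ] = 3.125.
P = 3.125 / 8.663×10⁻⁵ = 36070 N.
σ = P/A = 36070/800 = 45.09 MPa.

σ ≈ 45.1 MPa (compressive)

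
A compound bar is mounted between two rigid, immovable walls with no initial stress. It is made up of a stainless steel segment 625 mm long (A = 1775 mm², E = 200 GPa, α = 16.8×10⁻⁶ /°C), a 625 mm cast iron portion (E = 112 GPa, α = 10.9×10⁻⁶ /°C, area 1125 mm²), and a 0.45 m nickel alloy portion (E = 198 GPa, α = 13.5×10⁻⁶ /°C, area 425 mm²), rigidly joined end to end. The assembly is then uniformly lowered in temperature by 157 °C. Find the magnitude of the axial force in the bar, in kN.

P ≈ 304 kN (tensile)

With the walls removed the bar would change length by δ_free = Σ αᵢΔT Lᵢ = 16.8×10⁻⁶×157×625 + 10.9×10⁻⁶×157×625 + 13.5×10⁻⁶×157×450 = 3.672 mm.
Since the ends are fixed, an axial force P builds up, equal in every segment, with P · Σ Lᵢ/(AᵢEᵢ) = δ_free.
Σ Lᵢ/(AᵢEᵢ) = 625/(1775×200×10³) + 625/(1125×112×10³) + 450/(425×198×10³) = 1.207×10⁻⁵ mm/N.
So P = 3.672 / 1.207×10⁻⁵ = 304.3 kN, tensile.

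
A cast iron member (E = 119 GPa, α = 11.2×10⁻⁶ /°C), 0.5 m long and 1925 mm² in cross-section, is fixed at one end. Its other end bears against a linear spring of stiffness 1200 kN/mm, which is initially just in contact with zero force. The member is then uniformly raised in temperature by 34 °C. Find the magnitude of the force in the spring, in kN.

P ≈ 63.1 kN

Free thermal expansion: δ_free = αΔT L = 11.2×10⁻⁶ × 34 × 500 = 0.1904 mm.
With a force P in the spring, the elastic change of the member is PL/(AE) and that of the spring is P/k; compatibility requires their sum to equal δ_free.
So P = δ_free / [L/(AE) + 1/k] = 0.1904 / [ 500/(1925×119×10³) + 1/(1200×10³) ].
P = 0.1904 / 3.016×10⁻⁶ = 63130 N.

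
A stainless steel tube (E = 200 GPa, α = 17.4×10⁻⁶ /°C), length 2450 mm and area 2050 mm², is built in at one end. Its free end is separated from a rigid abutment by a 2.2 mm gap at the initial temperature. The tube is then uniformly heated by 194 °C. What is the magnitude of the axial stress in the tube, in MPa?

σ ≈ 496 MPa (compressive)

Free thermal elongation = αΔT L = 17.4×10⁻⁶ × 194 × 2450 = 8.27 mm.
After closing the 2.2 mm clearance, 8.27 − 2.2 = 6.07 mm of expansion remains to be suppressed by the wall.
Compatibility: PL/(AE) = 6.07 mm, so σ = P/A = E × (6.07/2450) = 495.5 MPa.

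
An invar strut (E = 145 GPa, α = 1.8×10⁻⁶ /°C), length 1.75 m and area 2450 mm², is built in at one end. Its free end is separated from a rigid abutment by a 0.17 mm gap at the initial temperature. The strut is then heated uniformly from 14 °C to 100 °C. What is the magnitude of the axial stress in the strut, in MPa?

If the wall were absent the strut would grow by αΔT L = 1.8×10⁻⁶ × 86 × 1750 = 0.2709 mm.
This exceeds the 0.17 mm gap, so the wall pushes back. The portion of expansion that must be recovered elastically is δ_free − gap = 0.2709 − 0.17 = 0.1009 mm.
So σ = E(δ_free − g)/L = 145×10³ × 0.1009/1750 = 8.36 MPa.

σ ≈ 8.36 MPa (compressive)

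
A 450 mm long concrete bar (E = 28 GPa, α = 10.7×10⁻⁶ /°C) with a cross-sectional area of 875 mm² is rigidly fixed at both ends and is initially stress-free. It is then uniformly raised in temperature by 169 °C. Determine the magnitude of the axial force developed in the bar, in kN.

P ≈ 44.3 kN (compressive)

Full restraint means ε = 0, so the stress is σ = EαΔT = 28×10³ × 10.7×10⁻⁶ × 169 = 50.63 MPa.
Axial force P = σA = 50.63 × 875 = 44300 N = 44.3 kN, compressive.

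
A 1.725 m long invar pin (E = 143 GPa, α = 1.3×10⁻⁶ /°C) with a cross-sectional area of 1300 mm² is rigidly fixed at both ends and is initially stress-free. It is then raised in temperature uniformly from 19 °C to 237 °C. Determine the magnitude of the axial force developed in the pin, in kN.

With zero net strain, σ = E·αΔT = 143 GPa × 1.3×10⁻⁶ × 218 = 40.53 MPa.
Then P = σA = 40.53 × 1300 mm² = 52.68 kN, compressive.

P ≈ 52.7 kN (compressive)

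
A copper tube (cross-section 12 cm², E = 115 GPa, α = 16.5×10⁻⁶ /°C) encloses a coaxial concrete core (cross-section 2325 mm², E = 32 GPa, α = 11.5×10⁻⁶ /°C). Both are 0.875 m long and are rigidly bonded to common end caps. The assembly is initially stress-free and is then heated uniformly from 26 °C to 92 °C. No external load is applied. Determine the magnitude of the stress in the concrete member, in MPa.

The copper has the larger α, so on heating it would change length more than the concrete if both were free. The rigid plates force a common final length, so the copper is put into compression and the concrete into tension, with equal and opposite forces P (no external load).
Compatibility of the two members (thermal + elastic change equal): (α₁ − α₂)ΔT = P·[1/(A₁E₁) + 1/(A₂E₂)].
|α₁ − α₂|·ΔT = 5×10⁻⁶ × 66 = 0.00033.
1/(A₁E₁) + 1/(A₂E₂) = 1/(1200×115×10³) + 1/(2325×32×10³) = 2.069×10⁻⁸ N⁻¹.
P = 0.00033 / 2.069×10⁻⁸ = 15950 N = 15.95 kN.
σ_{concrete} = P/A₂ = 15950/2325 = 6.861 MPa, tensile.

σ ≈ 6.86 MPa (tensile)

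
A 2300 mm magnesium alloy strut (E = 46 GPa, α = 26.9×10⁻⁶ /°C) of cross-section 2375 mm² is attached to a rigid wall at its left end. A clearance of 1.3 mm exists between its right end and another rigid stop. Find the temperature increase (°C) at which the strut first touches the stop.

ΔT ≈ 21 °C

The gap closes when αΔT L = 1.3 mm, since the strut is still unstressed at that instant.
ΔT = 1.3 / (26.9×10⁻⁶ × 2300) = 21.01 °C.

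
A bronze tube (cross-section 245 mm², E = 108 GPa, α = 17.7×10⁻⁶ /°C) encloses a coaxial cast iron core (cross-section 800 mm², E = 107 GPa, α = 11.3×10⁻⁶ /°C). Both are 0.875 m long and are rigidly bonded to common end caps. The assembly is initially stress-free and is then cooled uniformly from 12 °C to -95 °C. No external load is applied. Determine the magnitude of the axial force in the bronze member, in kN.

P ≈ 13.8 kN (tensile in the bronze)

Equilibrium of a rigid end plate with no external load gives equal and opposite internal forces ±P in the two members. Since α_{bronze} > α_{cast iron}, cooling drives the bronze into tension and the cast iron into compression.
Setting the final lengths equal and cancelling L: (α₁ − α₂)ΔT = P/(A₁E₁) + P/(A₂E₂).
|α₁ − α₂|·ΔT = 6.4×10⁻⁶ × 107 = 0.0006848.
1/(A₁E₁) + 1/(A₂E₂) = 1/(245×108×10³) + 1/(800×107×10³) = 4.948×10⁻⁸ N⁻¹.
P = 0.0006848 / 4.948×10⁻⁸ = 13840 N = 13.84 kN.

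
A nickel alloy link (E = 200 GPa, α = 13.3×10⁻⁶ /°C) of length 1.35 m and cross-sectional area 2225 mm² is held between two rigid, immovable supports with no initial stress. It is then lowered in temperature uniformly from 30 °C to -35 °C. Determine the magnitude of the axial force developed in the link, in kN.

With zero net strain, σ = E·αΔT = 200 GPa × 13.3×10⁻⁶ × 65 = 172.9 MPa.
Then P = σA = 172.9 × 2225 mm² = 384.7 kN, tensile.

P ≈ 385 kN (tensile)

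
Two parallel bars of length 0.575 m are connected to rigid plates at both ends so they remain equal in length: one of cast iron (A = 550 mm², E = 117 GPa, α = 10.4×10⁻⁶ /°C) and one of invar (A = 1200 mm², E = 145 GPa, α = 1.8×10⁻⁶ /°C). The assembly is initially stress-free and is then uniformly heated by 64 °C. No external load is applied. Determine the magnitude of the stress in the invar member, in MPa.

σ ≈ 21.5 MPa (tensile)

Equilibrium of a rigid end plate with no external load gives equal and opposite internal forces ±P in the two members. Since α_{cast iron} > α_{invar}, heating drives the cast iron into compression and the invar into tension.
Equating the net (thermal + elastic) strains gives |α₁ − α₂|·ΔT = P·[1/(A₁E₁) + 1/(A₂E₂)].
|α₁ − α₂|·ΔT = 8.6×10⁻⁶ × 64 = 0.0005504.
1/(A₁E₁) + 1/(A₂E₂) = 1/(550×117×10³) + 1/(1200×145×10³) = 2.129×10⁻⁸ N⁻¹.
P = 0.0005504 / 2.129×10⁻⁸ = 25860 N = 25.86 kN.
σ_{invar} = P/A₂ = 25860/1200 = 21.55 MPa, tensile.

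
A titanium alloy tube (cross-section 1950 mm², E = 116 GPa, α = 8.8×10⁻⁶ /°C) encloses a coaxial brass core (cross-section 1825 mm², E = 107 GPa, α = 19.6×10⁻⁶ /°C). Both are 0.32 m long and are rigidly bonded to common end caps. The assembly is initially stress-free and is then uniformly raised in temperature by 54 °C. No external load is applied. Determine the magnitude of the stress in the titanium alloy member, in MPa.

σ ≈ 31.3 MPa (tensile)

Equilibrium of a rigid end plate with no external load gives equal and opposite internal forces ±P in the two members. Since α_{brass} > α_{titanium alloy}, heating drives the brass into compression and the titanium alloy into tension.
Setting the final lengths equal and cancelling L: (α₁ − α₂)ΔT = P/(A₁E₁) + P/(A₂E₂).
|α₁ − α₂|·ΔT = 10.8×10⁻⁶ × 54 = 0.0005832.
1/(A₁E₁) + 1/(A₂E₂) = 1/(1950×116×10³) + 1/(1825×107×10³) = 9.542×10⁻⁹ N⁻¹.
So P = 0.0005832 / 9.542×10⁻⁹ = 61.12 kN.
σ_{titanium alloy} = P/A₁ = 61120/1950 = 31.34 MPa, tensile.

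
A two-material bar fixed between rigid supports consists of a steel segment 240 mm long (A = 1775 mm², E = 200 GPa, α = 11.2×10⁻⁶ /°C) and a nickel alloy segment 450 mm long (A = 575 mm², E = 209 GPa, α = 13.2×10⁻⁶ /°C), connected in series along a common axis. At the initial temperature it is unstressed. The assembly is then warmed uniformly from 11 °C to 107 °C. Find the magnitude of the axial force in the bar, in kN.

P ≈ 187 kN (compressive)

With the walls removed the bar would change length by δ_free = Σ αᵢΔT Lᵢ = 11.2×10⁻⁶×96×240 + 13.2×10⁻⁶×96×450 = 0.8283 mm.
The walls prevent any net length change, so an axial force P (same in every segment) develops. Compatibility: P · Σ Lᵢ/(AᵢEᵢ) = δ_free.
The series flexibility is Σ Lᵢ/(AᵢEᵢ) = 240/(1775×200×10³) + 450/(575×209×10³) = 4.421×10⁻⁶ mm/N.
So P = 0.8283 / 4.421×10⁻⁶ = 187.4 kN, compressive.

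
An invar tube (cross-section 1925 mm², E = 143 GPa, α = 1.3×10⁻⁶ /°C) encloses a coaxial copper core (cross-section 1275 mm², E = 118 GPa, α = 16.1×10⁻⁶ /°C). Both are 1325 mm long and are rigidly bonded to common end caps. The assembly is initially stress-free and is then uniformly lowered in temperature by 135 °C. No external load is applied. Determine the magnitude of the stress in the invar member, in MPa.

Both members must finish at the same length. With the larger α, the copper tends to over-contract; the plates restrain it, putting the copper in tension and the invar in compression. With no external load the two internal forces are equal and opposite, magnitude P.
Compatibility of the two members (thermal + elastic change equal): (α₁ − α₂)ΔT = P·[1/(A₁E₁) + 1/(A₂E₂)].
|α₁ − α₂|·ΔT = 14.8×10⁻⁶ × 135 = 0.001998.
1/(A₁E₁) + 1/(A₂E₂) = 1/(1925×143×10³) + 1/(1275×118×10³) = 1.028×10⁻⁸ N⁻¹.
So P = 0.001998 / 1.028×10⁻⁸ = 194.4 kN.
σ_{invar} = P/A₁ = 194400/1925 = 101 MPa, compressive.

σ ≈ 101 MPa (compressive)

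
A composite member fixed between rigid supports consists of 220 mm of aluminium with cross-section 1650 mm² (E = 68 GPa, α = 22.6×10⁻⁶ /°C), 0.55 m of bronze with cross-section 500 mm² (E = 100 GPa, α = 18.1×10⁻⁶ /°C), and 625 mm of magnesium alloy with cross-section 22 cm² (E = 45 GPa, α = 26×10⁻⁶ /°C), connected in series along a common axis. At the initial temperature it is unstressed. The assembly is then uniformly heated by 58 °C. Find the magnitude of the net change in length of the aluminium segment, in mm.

With the walls removed the bar would change length by δ_free = Σ αᵢΔT Lᵢ = 22.6×10⁻⁶×58×220 + 18.1×10⁻⁶×58×550 + 26×10⁻⁶×58×625 = 1.808 mm.
The rigid supports impose zero overall length change; the single axial force P common to all segments must satisfy P Σ Lᵢ/(AᵢEᵢ) = δ_free.
Σ Lᵢ/(AᵢEᵢ) = 220/(1650×68×10³) + 550/(500×100×10³) + 625/(2200×45×10³) = 1.927×10⁻⁵ mm/N.
So P = 1.808 / 1.927×10⁻⁵ = 93.82 kN, compressive.
For the aluminium segment, free thermal change = 22.6×10⁻⁶×58×220 = 0.2884 mm and elastic change from P = 93820×220/(1650×68×10³) = 0.184 mm; these oppose, so the net change is 0.104 mm (segment lengthens).

|ΔL| ≈ 0.104 mm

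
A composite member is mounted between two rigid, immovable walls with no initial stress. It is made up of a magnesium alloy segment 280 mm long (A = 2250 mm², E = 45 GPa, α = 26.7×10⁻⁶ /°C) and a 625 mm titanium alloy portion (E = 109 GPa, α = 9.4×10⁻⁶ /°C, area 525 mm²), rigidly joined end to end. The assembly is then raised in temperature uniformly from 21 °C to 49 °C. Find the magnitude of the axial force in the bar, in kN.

If the supports were absent, the total length change would be Σ αᵢΔT Lᵢ = 26.7×10⁻⁶×28×280 + 9.4×10⁻⁶×28×625 = 0.3738 mm.
The walls prevent any net length change, so an axial force P (same in every segment) develops. Compatibility: P · Σ Lᵢ/(AᵢEᵢ) = δ_free.
The series flexibility is Σ Lᵢ/(AᵢEᵢ) = 280/(2250×45×10³) + 625/(525×109×10³) = 1.369×10⁻⁵ mm/N.
So P = 0.3738 / 1.369×10⁻⁵ = 27.31 kN, compressive.

P ≈ 27.3 kN (compressive)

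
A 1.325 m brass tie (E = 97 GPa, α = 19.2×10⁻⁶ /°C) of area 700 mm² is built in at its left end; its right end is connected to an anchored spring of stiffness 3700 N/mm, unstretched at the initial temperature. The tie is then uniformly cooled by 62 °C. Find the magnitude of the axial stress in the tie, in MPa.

Free thermal contraction: δ_free = αΔT L = 19.2×10⁻⁶ × 62 × 1325 = 1.577 mm.
With a force P in the spring, the elastic change of the tie is PL/(AE) and that of the spring is P/k; compatibility requires their sum to equal δ_free.
So P = δ_free / [L/(AE) + 1/k] = 1.577 / [ 1325/(700×97×10³) + 1/(3700) ].
P = 1.577 / 0.0002898 = 5443 N.
σ = P/A = 5443/700 = 7.776 MPa.

σ ≈ 7.78 MPa (tensile)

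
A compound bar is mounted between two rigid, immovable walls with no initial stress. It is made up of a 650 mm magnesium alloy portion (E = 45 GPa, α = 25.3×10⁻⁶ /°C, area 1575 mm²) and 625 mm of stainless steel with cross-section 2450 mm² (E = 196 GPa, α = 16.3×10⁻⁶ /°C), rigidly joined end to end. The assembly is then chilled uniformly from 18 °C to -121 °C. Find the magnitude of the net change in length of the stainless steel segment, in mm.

Free thermal contraction of the whole bar: Σ αᵢΔT Lᵢ = 25.3×10⁻⁶×139×650 + 16.3×10⁻⁶×139×625 = 3.702 mm.
Since the ends are fixed, an axial force P builds up, equal in every segment, with P · Σ Lᵢ/(AᵢEᵢ) = δ_free.
The series flexibility is Σ Lᵢ/(AᵢEᵢ) = 650/(1575×45×10³) + 625/(2450×196×10³) = 1.047×10⁻⁵ mm/N.
Hence P = δ_free / Σ(L/AE) = 3.702/1.047×10⁻⁵ = 353.5 kN (tensile).
For the stainless steel segment, free thermal change = 16.3×10⁻⁶×139×625 = 1.416 mm and elastic change from P = 353500×625/(2450×196×10³) = 0.4601 mm; these oppose, so the net change is 0.956 mm (segment shortens).

|ΔL| ≈ 0.956 mm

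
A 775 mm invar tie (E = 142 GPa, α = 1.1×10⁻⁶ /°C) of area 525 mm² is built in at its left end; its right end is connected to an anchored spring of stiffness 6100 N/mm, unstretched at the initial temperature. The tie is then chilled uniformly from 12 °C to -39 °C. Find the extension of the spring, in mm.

If the spring were absent the tie would shorten by αΔT L = 1.1×10⁻⁶ × 51 × 775 = 0.04348 mm.
Let P be the tensile force in the spring. The tie extends elastically by PL/(AE) and the spring stretches by P/k; together these equal δ_free.
So P = δ_free / [L/(AE) + 1/k] = 0.04348 / [ 775/(525×142×10³) + 1/(6100) ].
P = 0.04348 / 0.0001743 = 249.4 N.
Spring extension = P/k = 249.4/(6100) = 0.04088 mm.

δ ≈ 0.0409 mm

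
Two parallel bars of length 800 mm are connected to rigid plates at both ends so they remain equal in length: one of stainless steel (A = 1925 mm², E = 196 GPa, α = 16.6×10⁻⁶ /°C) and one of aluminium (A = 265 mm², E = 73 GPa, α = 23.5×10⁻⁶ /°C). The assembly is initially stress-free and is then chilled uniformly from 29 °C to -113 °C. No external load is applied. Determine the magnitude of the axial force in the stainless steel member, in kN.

P ≈ 18 kN (compressive in the stainless steel)

The aluminium has the larger α, so on cooling it would change length more than the stainless steel if both were free. The rigid plates force a common final length, so the aluminium is put into tension and the stainless steel into compression, with equal and opposite forces P (no external load).
Setting the final lengths equal and cancelling L: (α₁ − α₂)ΔT = P/(A₁E₁) + P/(A₂E₂).
|α₁ − α₂|·ΔT = 6.9×10⁻⁶ × 142 = 0.0009798.
1/(A₁E₁) + 1/(A₂E₂) = 1/(1925×196×10³) + 1/(265×73×10³) = 5.434×10⁻⁸ N⁻¹.
P = 0.0009798 / 5.434×10⁻⁸ = 18030 N = 18.03 kN.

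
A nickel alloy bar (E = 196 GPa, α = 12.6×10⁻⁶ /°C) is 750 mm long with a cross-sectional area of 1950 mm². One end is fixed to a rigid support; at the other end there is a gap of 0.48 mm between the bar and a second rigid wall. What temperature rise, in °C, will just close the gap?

ΔT ≈ 50.8 °C

Contact occurs when the free expansion equals the gap: αΔT L = 0.48 mm.
So ΔT = g/(αL) = 0.48/(12.6×10⁻⁶ × 750) = 50.79 °C.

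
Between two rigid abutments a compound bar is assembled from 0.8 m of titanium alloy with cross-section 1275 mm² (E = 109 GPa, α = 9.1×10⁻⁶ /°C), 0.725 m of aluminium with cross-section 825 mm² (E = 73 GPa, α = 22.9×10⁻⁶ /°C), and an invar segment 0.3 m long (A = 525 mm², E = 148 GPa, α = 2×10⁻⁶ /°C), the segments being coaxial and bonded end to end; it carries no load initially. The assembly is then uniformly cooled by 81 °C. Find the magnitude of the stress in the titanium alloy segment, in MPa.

σ ≈ 71.8 MPa (tensile)

With the walls removed the bar would change length by δ_free = Σ αᵢΔT Lᵢ = 9.1×10⁻⁶×81×800 + 22.9×10⁻⁶×81×725 + 2×10⁻⁶×81×300 = 1.983 mm.
The walls prevent any net length change, so an axial force P (same in every segment) develops. Compatibility: P · Σ Lᵢ/(AᵢEᵢ) = δ_free.
The series flexibility is Σ Lᵢ/(AᵢEᵢ) = 800/(1275×109×10³) + 725/(825×73×10³) + 300/(525×148×10³) = 2.166×10⁻⁵ mm/N.
So P = 1.983 / 2.166×10⁻⁵ = 91.57 kN, tensile.
σ_{titanium alloy} = P / A = 91570 / 1275 = 71.82 MPa.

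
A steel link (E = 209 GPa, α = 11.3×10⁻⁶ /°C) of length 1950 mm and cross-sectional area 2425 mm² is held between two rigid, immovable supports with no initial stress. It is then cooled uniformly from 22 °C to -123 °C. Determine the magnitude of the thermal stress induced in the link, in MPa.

The supports are rigid, so the total axial strain is zero. The restrained thermal strain is ε = αΔT = 11.3×10⁻⁶ × 145 = 1638.5×10⁻⁶.
The stress required to suppress this strain is σ = Eε = 209×10³ × 1638.5×10⁻⁶ = 342.4 MPa, tensile since the link is trying to contract.

σ ≈ 342 MPa (tensile)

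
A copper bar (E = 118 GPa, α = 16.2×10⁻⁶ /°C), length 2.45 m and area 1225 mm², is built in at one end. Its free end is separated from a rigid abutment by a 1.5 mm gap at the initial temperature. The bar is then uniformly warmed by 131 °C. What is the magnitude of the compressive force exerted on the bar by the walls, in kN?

Free thermal elongation = αΔT L = 16.2×10⁻⁶ × 131 × 2450 = 5.199 mm.
After closing the 1.5 mm clearance, 5.199 − 1.5 = 3.699 mm of expansion remains to be suppressed by the wall.
Compatibility: PL/(AE) = 3.699 mm, so σ = P/A = E × (3.699/2450) = 178.2 MPa.
P = σA = 178.2 × 1225 = 218.3 kN.

P ≈ 218 kN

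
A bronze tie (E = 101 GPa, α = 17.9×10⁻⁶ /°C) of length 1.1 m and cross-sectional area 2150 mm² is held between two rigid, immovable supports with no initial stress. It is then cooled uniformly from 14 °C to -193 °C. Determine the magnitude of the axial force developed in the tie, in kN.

The ends cannot move, so σ = EαΔT = 101×10³ × 17.9×10⁻⁶ × 207 = 374.2 MPa.
P = AEαΔT = 2150 × 101×10³ × 17.9×10⁻⁶ × 207 = 804.6 kN (tensile).

P ≈ 805 kN (tensile)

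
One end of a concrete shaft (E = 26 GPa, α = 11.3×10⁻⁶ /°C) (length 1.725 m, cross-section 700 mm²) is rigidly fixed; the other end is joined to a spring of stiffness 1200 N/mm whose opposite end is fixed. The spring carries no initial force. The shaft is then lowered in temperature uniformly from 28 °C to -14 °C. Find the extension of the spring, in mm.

δ ≈ 0.735 mm

If the spring were absent the shaft would shorten by αΔT L = 11.3×10⁻⁶ × 42 × 1725 = 0.8187 mm.
With a force P in the spring, the elastic change of the shaft is PL/(AE) and that of the spring is P/k; compatibility requires their sum to equal δ_free.
So P = δ_free / [L/(AE) + 1/k] = 0.8187 / [ 1725/(700×26×10³) + 1/(1200) ].
P = 0.8187 / 0.0009281 = 882.1 N.
Spring extension = P/k = 882.1/(1200) = 0.7351 mm.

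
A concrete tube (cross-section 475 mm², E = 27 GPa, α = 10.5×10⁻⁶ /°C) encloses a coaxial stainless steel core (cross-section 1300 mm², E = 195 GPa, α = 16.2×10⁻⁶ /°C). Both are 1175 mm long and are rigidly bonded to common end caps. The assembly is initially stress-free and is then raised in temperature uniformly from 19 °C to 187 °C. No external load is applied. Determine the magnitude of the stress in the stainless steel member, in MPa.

Equilibrium of a rigid end plate with no external load gives equal and opposite internal forces ±P in the two members. Since α_{stainless steel} > α_{concrete}, heating drives the stainless steel into compression and the concrete into tension.
Setting the final lengths equal and cancelling L: (α₁ − α₂)ΔT = P/(A₁E₁) + P/(A₂E₂).
|α₁ − α₂|·ΔT = 5.7×10⁻⁶ × 168 = 0.0009576.
1/(A₁E₁) + 1/(A₂E₂) = 1/(475×27×10³) + 1/(1300×195×10³) = 8.192×10⁻⁸ N⁻¹.
So P = 0.0009576 / 8.192×10⁻⁸ = 11.69 kN.
σ_{stainless steel} = P/A₂ = 11690/1300 = 8.992 MPa, compressive.

σ ≈ 8.99 MPa (compressive)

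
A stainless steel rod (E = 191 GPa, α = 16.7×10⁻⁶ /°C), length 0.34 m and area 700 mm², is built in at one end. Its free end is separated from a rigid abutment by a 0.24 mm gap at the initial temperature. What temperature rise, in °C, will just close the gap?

Contact occurs when the free expansion equals the gap: αΔT L = 0.24 mm.
So ΔT = g/(αL) = 0.24/(16.7×10⁻⁶ × 340) = 42.27 °C.

ΔT ≈ 42.3 °C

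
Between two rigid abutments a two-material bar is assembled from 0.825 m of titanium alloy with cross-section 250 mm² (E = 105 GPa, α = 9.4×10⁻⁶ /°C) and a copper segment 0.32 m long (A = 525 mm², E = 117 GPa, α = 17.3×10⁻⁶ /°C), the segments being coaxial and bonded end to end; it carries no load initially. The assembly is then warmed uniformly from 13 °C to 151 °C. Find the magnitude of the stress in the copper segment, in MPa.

Free thermal expansion of the whole bar: Σ αᵢΔT Lᵢ = 9.4×10⁻⁶×138×825 + 17.3×10⁻⁶×138×320 = 1.834 mm.
The walls prevent any net length change, so an axial force P (same in every segment) develops. Compatibility: P · Σ Lᵢ/(AᵢEᵢ) = δ_free.
The series flexibility is Σ Lᵢ/(AᵢEᵢ) = 825/(250×105×10³) + 320/(525×117×10³) = 3.664×10⁻⁵ mm/N.
So P = 1.834 / 3.664×10⁻⁵ = 50.06 kN, compressive.
σ_{copper} = P / A = 50060 / 525 = 95.36 MPa.

σ ≈ 95.4 MPa (compressive)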